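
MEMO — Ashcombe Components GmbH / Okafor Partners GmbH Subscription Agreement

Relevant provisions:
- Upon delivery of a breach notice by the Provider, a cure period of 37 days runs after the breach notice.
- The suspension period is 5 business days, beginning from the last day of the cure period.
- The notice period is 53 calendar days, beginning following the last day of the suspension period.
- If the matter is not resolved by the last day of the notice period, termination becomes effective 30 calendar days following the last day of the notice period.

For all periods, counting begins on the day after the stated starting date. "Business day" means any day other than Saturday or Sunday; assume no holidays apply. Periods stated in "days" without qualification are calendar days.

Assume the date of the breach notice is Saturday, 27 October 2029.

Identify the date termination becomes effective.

The last day of the cure period: 37 calendar days after 27 October 2029 is 3 December 2029.
The last day of the suspension period: 5 business days after Monday, 3 December 2029, skipping weekends — Dec 4, Dec 5, Dec 6, Dec 7, Dec 10 — lands on Monday, 10 December 2029.
The last day of the notice period: 53 calendar days after 10 December 2029 is 1 February 2030.
The date termination becomes effective: 30 calendar days after 1 February 2030 is 3 March 2030.

3 March 2030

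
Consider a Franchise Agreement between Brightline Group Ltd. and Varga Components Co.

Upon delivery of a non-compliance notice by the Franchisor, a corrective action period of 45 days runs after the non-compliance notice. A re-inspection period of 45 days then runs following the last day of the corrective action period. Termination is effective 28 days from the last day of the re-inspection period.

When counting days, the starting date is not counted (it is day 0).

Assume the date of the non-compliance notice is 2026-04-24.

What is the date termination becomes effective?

2026-08-20

The last day of the corrective action period: 2026-04-24 + 45 days = 2026-06-08.
Adding 45 calendar days to 2026-06-08 gives 2026-07-23, which is the last day of the re-inspection period.
The date termination becomes effective: 28 calendar days after 2026-07-23 is 2026-08-20.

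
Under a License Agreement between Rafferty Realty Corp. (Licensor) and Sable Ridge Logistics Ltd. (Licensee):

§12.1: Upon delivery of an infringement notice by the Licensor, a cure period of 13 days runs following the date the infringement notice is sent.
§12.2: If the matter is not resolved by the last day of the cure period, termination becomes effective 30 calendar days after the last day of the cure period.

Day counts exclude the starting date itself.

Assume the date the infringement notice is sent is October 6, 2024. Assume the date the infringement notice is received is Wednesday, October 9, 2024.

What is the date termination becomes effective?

The last day of the cure period: 13 calendar days after October 6, 2024 is October 19, 2024.
Adding 30 calendar days to October 19, 2024 gives November 18, 2024, which is the date termination becomes effective.

November 18, 2024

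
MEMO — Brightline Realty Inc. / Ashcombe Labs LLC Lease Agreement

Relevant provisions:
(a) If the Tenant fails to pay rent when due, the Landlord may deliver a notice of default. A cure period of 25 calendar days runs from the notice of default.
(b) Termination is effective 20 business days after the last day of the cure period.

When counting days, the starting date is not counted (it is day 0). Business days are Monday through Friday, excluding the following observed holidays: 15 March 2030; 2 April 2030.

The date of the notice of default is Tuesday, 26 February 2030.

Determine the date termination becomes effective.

Adding 25 calendar days to 26 February 2030 gives 23 March 2030, which is the last day of the cure period.
The date termination becomes effective: 20 business days after Saturday, 23 March 2030, skipping weekends and the listed holiday on Apr 2 — Mar 25, Mar 26, Mar 27, Mar 28, …, Apr 18, Apr 19, Apr 22 — lands on Monday, 22 April 2030.

22 April 2030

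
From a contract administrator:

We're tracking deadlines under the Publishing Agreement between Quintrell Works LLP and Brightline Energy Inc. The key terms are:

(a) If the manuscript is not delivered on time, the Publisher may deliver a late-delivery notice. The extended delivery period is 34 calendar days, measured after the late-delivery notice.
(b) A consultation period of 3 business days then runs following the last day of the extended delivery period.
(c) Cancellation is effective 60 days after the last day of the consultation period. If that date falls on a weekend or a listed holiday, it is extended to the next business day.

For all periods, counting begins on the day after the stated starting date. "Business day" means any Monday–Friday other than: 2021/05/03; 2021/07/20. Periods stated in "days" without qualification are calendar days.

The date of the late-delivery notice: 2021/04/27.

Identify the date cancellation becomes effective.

2021/08/02

Adding 34 calendar days to 2021/04/27 gives 2021/05/31, which is the last day of the extended delivery period.
The last day of the consultation period: counting 3 business days from Monday, 2021/05/31 (Jun 1, Jun 2, Jun 3, skipping weekends) reaches Thursday, 2021/06/03.
The date cancellation becomes effective: 60 calendar days after 2021/06/03 is 2021/08/02. 2021/08/02 is a Monday and is not a listed holiday, so no roll-forward applies.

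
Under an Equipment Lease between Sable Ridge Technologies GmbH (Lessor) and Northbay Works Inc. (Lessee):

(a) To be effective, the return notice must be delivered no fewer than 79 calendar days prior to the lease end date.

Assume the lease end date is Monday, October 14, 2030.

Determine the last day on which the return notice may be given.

October 14, 2030 minus 79 days is July 27, 2030.

July 27, 2030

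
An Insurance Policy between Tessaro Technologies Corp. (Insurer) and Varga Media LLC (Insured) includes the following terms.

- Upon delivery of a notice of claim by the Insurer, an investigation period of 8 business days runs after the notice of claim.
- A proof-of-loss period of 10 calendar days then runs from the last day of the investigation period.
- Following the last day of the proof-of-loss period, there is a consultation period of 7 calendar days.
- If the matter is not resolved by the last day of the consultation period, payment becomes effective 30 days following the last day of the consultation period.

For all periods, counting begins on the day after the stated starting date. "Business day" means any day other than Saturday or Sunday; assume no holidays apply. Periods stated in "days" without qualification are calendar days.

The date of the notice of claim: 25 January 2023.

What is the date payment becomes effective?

25 March 2023

From Wednesday, 25 January 2023, 8 business days (Jan 26, Jan 27, Jan 30, Jan 31, Feb 1, Feb 2, Feb 3, Feb 6, skipping weekends) brings us to Monday, 6 February 2023, which is the last day of the investigation period.
The last day of the proof-of-loss period: 6 February 2023 + 10 days = 16 February 2023.
Adding 7 calendar days to 16 February 2023 gives 23 February 2023, which is the last day of the consultation period.
The date payment becomes effective: 23 February 2023 + 30 days = 25 March 2023.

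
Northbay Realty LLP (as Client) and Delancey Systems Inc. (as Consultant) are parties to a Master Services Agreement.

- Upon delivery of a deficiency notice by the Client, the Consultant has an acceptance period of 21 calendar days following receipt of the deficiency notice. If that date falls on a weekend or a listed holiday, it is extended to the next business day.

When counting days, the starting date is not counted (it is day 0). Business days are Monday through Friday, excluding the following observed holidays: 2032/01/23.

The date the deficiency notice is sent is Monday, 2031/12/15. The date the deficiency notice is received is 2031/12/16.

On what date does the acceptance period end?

The last day of the acceptance period: 21 calendar days after 2031/12/16 is 2032/01/06. 2032/01/06 is a Tuesday and is not a listed holiday, so no roll-forward applies.

2032/01/06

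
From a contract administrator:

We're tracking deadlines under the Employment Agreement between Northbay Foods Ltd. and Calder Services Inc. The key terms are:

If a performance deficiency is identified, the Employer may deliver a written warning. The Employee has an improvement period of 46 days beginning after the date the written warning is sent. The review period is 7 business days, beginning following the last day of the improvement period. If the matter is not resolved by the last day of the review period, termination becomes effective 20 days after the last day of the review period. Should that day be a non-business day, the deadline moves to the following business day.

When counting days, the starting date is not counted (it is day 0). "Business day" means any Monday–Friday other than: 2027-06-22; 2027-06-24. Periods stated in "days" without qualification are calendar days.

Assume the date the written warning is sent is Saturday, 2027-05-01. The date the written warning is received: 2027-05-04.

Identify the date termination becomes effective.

2027-07-19

The last day of the improvement period: 2027-05-01 + 46 days = 2027-06-16.
The last day of the review period: 7 business days after Wednesday, 2027-06-16, skipping weekends and the listed holidays on Jun 22, Jun 24 — Jun 17, Jun 18, Jun 21, Jun 23, Jun 25, Jun 28, Jun 29 — lands on Tuesday, 2027-06-29.
Adding 20 calendar days to 2027-06-29 gives 2027-07-19, which is the date termination becomes effective. 2027-07-19 is a Monday and is not a listed holiday, so no roll-forward applies.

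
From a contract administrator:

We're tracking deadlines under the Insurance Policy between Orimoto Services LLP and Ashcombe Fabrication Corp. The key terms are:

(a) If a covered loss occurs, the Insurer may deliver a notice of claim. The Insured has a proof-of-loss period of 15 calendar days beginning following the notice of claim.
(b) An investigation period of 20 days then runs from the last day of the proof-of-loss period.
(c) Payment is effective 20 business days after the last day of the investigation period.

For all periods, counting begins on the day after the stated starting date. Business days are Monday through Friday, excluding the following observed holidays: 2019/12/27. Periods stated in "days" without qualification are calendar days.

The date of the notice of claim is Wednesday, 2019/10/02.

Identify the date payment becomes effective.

Adding 15 calendar days to 2019/10/02 gives 2019/10/17, which is the last day of the proof-of-loss period.
Adding 20 calendar days to 2019/10/17 gives 2019/11/06, which is the last day of the investigation period.
The date payment becomes effective: 20 business days after Wednesday, 2019/11/06, skipping weekends — Nov 7, Nov 8, Nov 11, Nov 12, …, Dec 2, Dec 3, Dec 4 — lands on Wednesday, 2019/12/04.

2019/12/04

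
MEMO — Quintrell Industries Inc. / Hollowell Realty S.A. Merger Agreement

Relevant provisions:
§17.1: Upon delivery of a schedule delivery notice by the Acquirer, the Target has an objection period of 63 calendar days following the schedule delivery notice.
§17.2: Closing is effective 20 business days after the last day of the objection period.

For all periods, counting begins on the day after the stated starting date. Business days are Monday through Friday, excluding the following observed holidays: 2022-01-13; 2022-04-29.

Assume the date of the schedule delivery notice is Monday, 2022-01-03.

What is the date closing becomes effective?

2022-04-04

Adding 63 calendar days to 2022-01-03 gives 2022-03-07, which is the last day of the objection period.
From Monday, 2022-03-07, 20 business days (Mar 8, Mar 9, Mar 10, Mar 11, …, Mar 31, Apr 1, Apr 4, skipping weekends) brings us to Monday, 2022-04-04, which is the date closing becomes effective.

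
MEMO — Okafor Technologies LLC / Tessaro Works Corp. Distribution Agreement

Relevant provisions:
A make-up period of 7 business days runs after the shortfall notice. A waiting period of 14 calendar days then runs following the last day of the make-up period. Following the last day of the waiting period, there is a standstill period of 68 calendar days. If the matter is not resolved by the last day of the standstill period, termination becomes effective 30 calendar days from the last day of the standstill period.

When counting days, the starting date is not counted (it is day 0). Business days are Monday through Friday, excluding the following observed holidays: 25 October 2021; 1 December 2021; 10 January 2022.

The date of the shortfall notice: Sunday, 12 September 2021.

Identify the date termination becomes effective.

11 January 2022

The last day of the make-up period: 7 business days after Sunday, 12 September 2021, skipping weekends — Sep 13, Sep 14, Sep 15, Sep 16, Sep 17, Sep 20, Sep 21 — lands on Tuesday, 21 September 2021.
Adding 14 calendar days to 21 September 2021 gives 5 October 2021, which is the last day of the waiting period.
The last day of the standstill period: 5 October 2021 + 68 days = 12 December 2021.
Adding 30 calendar days to 12 December 2021 gives 11 January 2022, which is the date termination becomes effective.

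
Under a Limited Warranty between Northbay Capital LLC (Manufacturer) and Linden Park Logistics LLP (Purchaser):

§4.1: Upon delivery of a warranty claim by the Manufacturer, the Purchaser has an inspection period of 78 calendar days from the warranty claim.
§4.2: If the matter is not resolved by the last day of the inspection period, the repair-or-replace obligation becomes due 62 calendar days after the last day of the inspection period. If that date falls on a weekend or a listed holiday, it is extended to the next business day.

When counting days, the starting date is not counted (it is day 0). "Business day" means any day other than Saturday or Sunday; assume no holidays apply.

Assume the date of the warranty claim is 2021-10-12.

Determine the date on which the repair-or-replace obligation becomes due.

2022-03-01

The last day of the inspection period: 2021-10-12 + 78 days = 2021-12-29.
The date on which the repair-or-replace obligation becomes due: 62 calendar days after 2021-12-29 is 2022-03-01. 2022-03-01 is a Tuesday, so no roll-forward applies.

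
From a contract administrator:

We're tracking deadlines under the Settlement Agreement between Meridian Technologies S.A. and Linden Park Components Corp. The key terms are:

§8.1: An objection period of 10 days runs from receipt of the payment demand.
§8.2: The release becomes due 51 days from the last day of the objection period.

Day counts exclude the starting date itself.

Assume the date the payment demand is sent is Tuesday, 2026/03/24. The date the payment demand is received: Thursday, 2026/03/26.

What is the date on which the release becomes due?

2026/05/26

The last day of the objection period: 2026/03/26 + 10 days = 2026/04/05.
The date on which the release becomes due: 51 calendar days after 2026/04/05 is 2026/05/26.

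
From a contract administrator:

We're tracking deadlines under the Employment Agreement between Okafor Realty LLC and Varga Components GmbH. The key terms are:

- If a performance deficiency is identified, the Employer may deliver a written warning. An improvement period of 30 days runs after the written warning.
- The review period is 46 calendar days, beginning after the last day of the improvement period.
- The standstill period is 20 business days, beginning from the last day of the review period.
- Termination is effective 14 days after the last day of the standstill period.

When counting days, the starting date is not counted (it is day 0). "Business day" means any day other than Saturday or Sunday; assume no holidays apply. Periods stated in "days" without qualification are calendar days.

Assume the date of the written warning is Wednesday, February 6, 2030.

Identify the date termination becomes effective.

Adding 30 calendar days to February 6, 2030 gives March 8, 2030, which is the last day of the improvement period.
Adding 46 calendar days to March 8, 2030 gives April 23, 2030, which is the last day of the review period.
The last day of the standstill period: counting 20 business days from Tuesday, April 23, 2030 (Apr 24, Apr 25, Apr 26, Apr 29, …, May 17, May 20, May 21, skipping weekends) reaches Tuesday, May 21, 2030.
The date termination becomes effective: May 21, 2030 + 14 days = June 4, 2030.

June 4, 2030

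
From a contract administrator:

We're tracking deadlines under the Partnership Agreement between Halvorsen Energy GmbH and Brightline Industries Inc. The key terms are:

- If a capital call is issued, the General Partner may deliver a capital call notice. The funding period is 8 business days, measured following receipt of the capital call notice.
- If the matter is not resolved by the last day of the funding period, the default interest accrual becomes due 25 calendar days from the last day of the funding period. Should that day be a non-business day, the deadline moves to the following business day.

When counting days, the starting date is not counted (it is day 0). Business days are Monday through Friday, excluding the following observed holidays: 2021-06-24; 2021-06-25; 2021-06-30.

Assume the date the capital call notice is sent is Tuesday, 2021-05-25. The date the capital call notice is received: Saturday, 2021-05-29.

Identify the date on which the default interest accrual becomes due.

2021-07-05

From Saturday, 2021-05-29, 8 business days (May 31, Jun 1, Jun 2, Jun 3, Jun 4, Jun 7, Jun 8, Jun 9, skipping weekends) brings us to Wednesday, 2021-06-09, which is the last day of the funding period.
The date on which the default interest accrual becomes due: 25 calendar days after 2021-06-09 is 2021-07-04. That falls on a Sunday, so it rolls to the next business day, Monday, 2021-07-05.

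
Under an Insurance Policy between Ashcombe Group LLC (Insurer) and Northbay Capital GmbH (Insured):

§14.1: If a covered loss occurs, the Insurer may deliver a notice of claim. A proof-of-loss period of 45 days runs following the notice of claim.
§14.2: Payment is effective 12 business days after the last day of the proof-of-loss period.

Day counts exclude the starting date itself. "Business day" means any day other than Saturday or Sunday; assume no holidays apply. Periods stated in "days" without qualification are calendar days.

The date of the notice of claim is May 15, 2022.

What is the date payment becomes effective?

Adding 45 calendar days to May 15, 2022 gives June 29, 2022, which is the last day of the proof-of-loss period.
The date payment becomes effective: 12 business days after Wednesday, June 29, 2022, skipping weekends — Jun 30, Jul 1, Jul 4, Jul 5, …, Jul 13, Jul 14, Jul 15 — lands on Friday, July 15, 2022.

July 15, 2022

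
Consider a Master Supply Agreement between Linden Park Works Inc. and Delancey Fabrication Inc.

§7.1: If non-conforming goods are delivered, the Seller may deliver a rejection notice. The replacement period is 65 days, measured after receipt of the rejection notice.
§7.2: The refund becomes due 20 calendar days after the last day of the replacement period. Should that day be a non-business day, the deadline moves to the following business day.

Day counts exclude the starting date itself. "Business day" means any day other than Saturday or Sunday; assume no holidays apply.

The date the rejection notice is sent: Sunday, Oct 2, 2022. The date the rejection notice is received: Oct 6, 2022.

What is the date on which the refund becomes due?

Dec 30, 2022

Adding 65 calendar days to Oct 6, 2022 gives Dec 10, 2022, which is the last day of the replacement period.
The date on which the refund becomes due: 20 calendar days after Dec 10, 2022 is Dec 30, 2022. Dec 30, 2022 is a Friday, so no roll-forward applies.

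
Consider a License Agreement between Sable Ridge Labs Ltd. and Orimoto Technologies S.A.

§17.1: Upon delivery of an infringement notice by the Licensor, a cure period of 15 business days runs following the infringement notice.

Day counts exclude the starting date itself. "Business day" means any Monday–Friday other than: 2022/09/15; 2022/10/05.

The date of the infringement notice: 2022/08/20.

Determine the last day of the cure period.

2022/09/09

From Saturday, 2022/08/20, 15 business days (Aug 22, Aug 23, Aug 24, Aug 25, …, Sep 7, Sep 8, Sep 9, skipping weekends) brings us to Friday, 2022/09/09, which is the last day of the cure period.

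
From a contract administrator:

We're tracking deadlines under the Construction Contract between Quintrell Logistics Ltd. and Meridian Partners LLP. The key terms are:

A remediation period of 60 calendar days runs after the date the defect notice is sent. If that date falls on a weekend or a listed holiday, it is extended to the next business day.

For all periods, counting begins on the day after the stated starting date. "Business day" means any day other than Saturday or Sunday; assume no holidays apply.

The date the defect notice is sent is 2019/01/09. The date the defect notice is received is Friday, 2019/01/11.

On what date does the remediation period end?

Adding 60 calendar days to 2019/01/09 gives 2019/03/10, which is the last day of the remediation period. That falls on a Sunday, so it rolls to the next business day, Monday, 2019/03/11.

2019/03/11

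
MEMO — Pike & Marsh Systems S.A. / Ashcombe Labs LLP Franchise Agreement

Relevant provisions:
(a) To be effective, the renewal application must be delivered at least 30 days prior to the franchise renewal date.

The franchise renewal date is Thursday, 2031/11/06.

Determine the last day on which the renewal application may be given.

2031/11/06 minus 30 days is 2031/10/07.

2031/10/07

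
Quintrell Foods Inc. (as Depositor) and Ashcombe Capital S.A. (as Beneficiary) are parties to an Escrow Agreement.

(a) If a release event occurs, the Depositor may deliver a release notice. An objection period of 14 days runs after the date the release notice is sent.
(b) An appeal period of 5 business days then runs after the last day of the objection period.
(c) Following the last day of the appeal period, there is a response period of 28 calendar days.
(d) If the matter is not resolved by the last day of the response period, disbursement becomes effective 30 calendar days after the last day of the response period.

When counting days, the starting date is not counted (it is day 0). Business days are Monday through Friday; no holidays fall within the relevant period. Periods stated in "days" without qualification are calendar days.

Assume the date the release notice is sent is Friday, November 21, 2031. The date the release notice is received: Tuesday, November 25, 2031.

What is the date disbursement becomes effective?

Adding 14 calendar days to November 21, 2031 gives December 5, 2031, which is the last day of the objection period.
The last day of the appeal period: 5 business days after Friday, December 5, 2031, skipping weekends — Dec 8, Dec 9, Dec 10, Dec 11, Dec 12 — lands on Friday, December 12, 2031.
Adding 28 calendar days to December 12, 2031 gives January 9, 2032, which is the last day of the response period.
Adding 30 calendar days to January 9, 2032 gives February 8, 2032, which is the date disbursement becomes effective.

February 8, 2032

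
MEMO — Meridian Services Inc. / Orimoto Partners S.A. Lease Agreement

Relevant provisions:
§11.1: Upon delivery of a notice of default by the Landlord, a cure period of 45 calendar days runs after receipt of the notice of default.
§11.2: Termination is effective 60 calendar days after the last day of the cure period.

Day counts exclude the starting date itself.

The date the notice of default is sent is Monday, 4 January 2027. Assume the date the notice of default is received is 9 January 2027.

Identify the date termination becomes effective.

24 April 2027

The last day of the cure period: 45 calendar days after 9 January 2027 is 23 February 2027.
The date termination becomes effective: 23 February 2027 + 60 days = 24 April 2027.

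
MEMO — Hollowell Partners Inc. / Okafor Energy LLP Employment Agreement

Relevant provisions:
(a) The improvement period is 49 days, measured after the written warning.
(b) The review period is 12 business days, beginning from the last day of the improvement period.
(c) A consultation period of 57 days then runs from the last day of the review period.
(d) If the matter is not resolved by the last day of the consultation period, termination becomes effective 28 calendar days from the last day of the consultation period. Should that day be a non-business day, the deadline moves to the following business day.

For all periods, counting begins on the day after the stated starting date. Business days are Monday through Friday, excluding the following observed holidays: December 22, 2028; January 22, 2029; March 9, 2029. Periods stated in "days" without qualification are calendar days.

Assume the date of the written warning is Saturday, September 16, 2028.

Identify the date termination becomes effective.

February 14, 2029

Adding 49 calendar days to September 16, 2028 gives November 4, 2028, which is the last day of the improvement period.
The last day of the review period: 12 business days after Saturday, November 4, 2028, skipping weekends — Nov 6, Nov 7, Nov 8, Nov 9, …, Nov 17, Nov 20, Nov 21 — lands on Tuesday, November 21, 2028.
The last day of the consultation period: November 21, 2028 + 57 days = January 17, 2029.
The date termination becomes effective: 28 calendar days after January 17, 2029 is February 14, 2029. February 14, 2029 is a Wednesday and is not a listed holiday, so no roll-forward applies.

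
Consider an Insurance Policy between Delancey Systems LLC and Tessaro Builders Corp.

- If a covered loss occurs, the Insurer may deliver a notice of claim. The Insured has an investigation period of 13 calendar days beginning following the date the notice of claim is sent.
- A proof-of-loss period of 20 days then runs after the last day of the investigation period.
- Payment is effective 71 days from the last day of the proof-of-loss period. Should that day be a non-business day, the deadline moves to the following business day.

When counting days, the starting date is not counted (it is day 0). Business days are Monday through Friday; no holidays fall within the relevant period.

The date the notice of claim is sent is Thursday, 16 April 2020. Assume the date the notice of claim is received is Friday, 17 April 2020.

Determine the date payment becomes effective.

The last day of the investigation period: 13 calendar days after 16 April 2020 is 29 April 2020.
The last day of the proof-of-loss period: 20 calendar days after 29 April 2020 is 19 May 2020.
Adding 71 calendar days to 19 May 2020 gives 29 July 2020, which is the date payment becomes effective. 29 July 2020 is a Wednesday, so no roll-forward applies.

29 July 2020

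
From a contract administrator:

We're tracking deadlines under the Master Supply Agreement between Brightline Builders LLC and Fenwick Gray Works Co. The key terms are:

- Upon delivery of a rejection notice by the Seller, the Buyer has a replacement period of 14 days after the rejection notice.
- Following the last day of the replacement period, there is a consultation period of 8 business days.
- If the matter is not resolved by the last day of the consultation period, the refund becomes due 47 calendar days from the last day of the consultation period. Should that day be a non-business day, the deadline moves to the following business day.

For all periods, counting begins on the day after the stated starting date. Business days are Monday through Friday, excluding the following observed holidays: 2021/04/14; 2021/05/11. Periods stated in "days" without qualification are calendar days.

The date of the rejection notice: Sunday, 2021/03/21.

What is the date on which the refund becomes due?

Adding 14 calendar days to 2021/03/21 gives 2021/04/04, which is the last day of the replacement period.
From Sunday, 2021/04/04, 8 business days (Apr 5, Apr 6, Apr 7, Apr 8, Apr 9, Apr 12, Apr 13, Apr 15, skipping weekends and the listed holiday on Apr 14) brings us to Thursday, 2021/04/15, which is the last day of the consultation period.
Adding 47 calendar days to 2021/04/15 gives 2021/06/01, which is the date on which the refund becomes due. 2021/06/01 is a Tuesday and is not a listed holiday, so no roll-forward applies.

2021/06/01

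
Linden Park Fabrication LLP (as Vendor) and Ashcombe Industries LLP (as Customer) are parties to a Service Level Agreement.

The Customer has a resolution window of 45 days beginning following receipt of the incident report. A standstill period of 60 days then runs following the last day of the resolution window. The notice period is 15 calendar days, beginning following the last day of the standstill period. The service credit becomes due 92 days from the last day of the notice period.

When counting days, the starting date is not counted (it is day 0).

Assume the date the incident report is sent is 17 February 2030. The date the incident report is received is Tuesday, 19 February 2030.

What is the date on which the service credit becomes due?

19 September 2030

The last day of the resolution window: 45 calendar days after 19 February 2030 is 5 April 2030.
The last day of the standstill period: 60 calendar days after 5 April 2030 is 4 June 2030.
The last day of the notice period: 4 June 2030 + 15 days = 19 June 2030.
Adding 92 calendar days to 19 June 2030 gives 19 September 2030, which is the date on which the service credit becomes due.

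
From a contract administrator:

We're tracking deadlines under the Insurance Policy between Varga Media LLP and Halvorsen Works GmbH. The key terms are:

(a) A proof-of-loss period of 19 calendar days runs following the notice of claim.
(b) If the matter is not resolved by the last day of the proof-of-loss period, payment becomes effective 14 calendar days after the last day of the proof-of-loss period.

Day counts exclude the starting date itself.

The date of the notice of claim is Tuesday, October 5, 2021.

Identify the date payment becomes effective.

The last day of the proof-of-loss period: 19 calendar days after October 5, 2021 is October 24, 2021.
The date payment becomes effective: October 24, 2021 + 14 days = November 7, 2021.

November 7, 2021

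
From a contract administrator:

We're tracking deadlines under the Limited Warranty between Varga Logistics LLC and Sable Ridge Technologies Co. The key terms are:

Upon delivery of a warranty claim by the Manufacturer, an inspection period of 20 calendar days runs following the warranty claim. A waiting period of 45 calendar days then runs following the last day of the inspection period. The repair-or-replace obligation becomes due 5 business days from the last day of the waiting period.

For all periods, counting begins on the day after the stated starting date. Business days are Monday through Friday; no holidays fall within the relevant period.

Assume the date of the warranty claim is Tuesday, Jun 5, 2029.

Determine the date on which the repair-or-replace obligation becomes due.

The last day of the inspection period: 20 calendar days after Jun 5, 2029 is Jun 25, 2029.
Adding 45 calendar days to Jun 25, 2029 gives Aug 9, 2029, which is the last day of the waiting period.
The date on which the repair-or-replace obligation becomes due: counting 5 business days from Thursday, Aug 9, 2029 (Aug 10, Aug 13, Aug 14, Aug 15, Aug 16, skipping weekends) reaches Thursday, Aug 16, 2029.

Aug 16, 2029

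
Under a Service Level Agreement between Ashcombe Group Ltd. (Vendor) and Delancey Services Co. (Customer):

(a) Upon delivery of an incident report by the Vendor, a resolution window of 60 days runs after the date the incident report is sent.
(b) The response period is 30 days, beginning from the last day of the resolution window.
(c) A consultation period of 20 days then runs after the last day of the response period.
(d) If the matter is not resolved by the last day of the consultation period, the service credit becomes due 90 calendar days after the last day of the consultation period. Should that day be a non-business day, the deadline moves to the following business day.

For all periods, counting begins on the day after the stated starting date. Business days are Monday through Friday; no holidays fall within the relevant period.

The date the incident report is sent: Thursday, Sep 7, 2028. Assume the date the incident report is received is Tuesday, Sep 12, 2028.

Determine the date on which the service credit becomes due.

The last day of the resolution window: Sep 7, 2028 + 60 days = Nov 6, 2028.
The last day of the response period: 30 calendar days after Nov 6, 2028 is Dec 6, 2028.
The last day of the consultation period: Dec 6, 2028 + 20 days = Dec 26, 2028.
The date on which the service credit becomes due: 90 calendar days after Dec 26, 2028 is Mar 26, 2029. Mar 26, 2029 is a Monday, so no roll-forward applies.

Mar 26, 2029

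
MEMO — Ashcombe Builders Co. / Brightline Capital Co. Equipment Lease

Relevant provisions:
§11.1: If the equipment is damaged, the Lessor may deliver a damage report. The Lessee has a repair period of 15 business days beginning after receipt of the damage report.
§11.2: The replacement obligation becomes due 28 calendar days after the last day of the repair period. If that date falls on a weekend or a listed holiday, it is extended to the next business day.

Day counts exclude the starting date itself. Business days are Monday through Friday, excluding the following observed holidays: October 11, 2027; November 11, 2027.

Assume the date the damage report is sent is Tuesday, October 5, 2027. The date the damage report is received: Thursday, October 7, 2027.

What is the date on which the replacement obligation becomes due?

November 26, 2027

The last day of the repair period: 15 business days after Thursday, October 7, 2027, skipping weekends and the listed holiday on Oct 11 — Oct 8, Oct 12, Oct 13, Oct 14, …, Oct 27, Oct 28, Oct 29 — lands on Friday, October 29, 2027.
The date on which the replacement obligation becomes due: 28 calendar days after October 29, 2027 is November 26, 2027. November 26, 2027 is a Friday and is not a listed holiday, so no roll-forward applies.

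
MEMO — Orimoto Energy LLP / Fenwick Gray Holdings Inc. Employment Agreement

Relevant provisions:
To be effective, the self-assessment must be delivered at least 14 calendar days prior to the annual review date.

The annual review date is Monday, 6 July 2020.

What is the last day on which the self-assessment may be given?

Counting back 14 calendar days from 6 July 2020 gives 22 June 2020.

22 June 2020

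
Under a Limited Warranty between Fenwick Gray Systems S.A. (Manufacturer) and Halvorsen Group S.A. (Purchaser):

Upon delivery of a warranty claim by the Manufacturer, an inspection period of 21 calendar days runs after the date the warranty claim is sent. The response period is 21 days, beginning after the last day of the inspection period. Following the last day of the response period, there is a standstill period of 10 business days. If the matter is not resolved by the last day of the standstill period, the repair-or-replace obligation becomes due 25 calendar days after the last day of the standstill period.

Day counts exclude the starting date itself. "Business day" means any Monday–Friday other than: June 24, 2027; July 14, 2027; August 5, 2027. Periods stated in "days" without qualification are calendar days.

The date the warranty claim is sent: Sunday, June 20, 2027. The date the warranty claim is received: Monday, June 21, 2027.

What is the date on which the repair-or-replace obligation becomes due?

September 10, 2027

Adding 21 calendar days to June 20, 2027 gives July 11, 2027, which is the last day of the inspection period.
The last day of the response period: 21 calendar days after July 11, 2027 is August 1, 2027.
The last day of the standstill period: 10 business days after Sunday, August 1, 2027, skipping weekends and the listed holiday on Aug 5 — Aug 2, Aug 3, Aug 4, Aug 6, Aug 9, Aug 10, Aug 11, Aug 12, Aug 13, Aug 16 — lands on Monday, August 16, 2027.
The date on which the repair-or-replace obligation becomes due: August 16, 2027 + 25 days = September 10, 2027.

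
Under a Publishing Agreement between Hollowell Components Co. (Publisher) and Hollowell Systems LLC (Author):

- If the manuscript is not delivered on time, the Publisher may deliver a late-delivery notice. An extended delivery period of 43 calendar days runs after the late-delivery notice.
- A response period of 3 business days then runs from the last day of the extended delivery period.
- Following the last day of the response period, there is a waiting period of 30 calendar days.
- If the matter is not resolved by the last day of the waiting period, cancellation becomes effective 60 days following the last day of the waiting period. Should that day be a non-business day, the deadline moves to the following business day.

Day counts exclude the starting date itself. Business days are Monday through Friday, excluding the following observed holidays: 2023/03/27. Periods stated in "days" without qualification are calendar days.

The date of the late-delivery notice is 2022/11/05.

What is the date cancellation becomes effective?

2023/03/21

The last day of the extended delivery period: 2022/11/05 + 43 days = 2022/12/18.
The last day of the response period: counting 3 business days from Sunday, 2022/12/18 (Dec 19, Dec 20, Dec 21, skipping weekends) reaches Wednesday, 2022/12/21.
The last day of the waiting period: 30 calendar days after 2022/12/21 is 2023/01/20.
The date cancellation becomes effective: 60 calendar days after 2023/01/20 is 2023/03/21. 2023/03/21 is a Tuesday and is not a listed holiday, so no roll-forward applies.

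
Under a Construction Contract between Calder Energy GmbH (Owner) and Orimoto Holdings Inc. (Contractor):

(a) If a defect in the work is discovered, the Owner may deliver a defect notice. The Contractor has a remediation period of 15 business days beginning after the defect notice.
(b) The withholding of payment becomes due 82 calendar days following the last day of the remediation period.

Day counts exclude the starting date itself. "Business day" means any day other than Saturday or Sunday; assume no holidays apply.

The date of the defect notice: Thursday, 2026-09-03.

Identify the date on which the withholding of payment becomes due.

2026-12-15

The last day of the remediation period: counting 15 business days from Thursday, 2026-09-03 (Sep 4, Sep 7, Sep 8, Sep 9, …, Sep 22, Sep 23, Sep 24, skipping weekends) reaches Thursday, 2026-09-24.
The date on which the withholding of payment becomes due: 2026-09-24 + 82 days = 2026-12-15.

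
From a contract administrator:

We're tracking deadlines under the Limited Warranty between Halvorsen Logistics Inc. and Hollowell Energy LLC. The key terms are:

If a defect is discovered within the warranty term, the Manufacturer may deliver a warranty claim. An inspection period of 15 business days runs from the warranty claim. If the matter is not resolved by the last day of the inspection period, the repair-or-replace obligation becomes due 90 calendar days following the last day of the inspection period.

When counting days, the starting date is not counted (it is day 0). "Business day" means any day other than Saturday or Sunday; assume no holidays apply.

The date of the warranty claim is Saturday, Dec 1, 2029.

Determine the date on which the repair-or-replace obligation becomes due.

Mar 21, 2030

From Saturday, Dec 1, 2029, 15 business days (Dec 3, Dec 4, Dec 5, Dec 6, …, Dec 19, Dec 20, Dec 21, skipping weekends) brings us to Friday, Dec 21, 2029, which is the last day of the inspection period.
The date on which the repair-or-replace obligation becomes due: Dec 21, 2029 + 90 days = Mar 21, 2030.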